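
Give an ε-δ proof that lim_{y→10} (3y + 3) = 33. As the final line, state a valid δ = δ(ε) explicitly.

δ = ε/3

Let ε > 0 be given. We need δ > 0 so that 0 < |y − 10| < δ implies |(3y + 3) − 33| < ε.
|(3y + 3) − 33| = |3y - 30| = 3|y − 10|.
So 3|y − 10| < ε exactly when |y − 10| < ε/3.
Choosing δ = ε/3 gives |(3y + 3) − 33| = 3|y − 10| < ε whenever |y − 10| < δ.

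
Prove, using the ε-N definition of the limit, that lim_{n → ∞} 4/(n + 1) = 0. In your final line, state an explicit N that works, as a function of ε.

N = 4/ε

Let ε > 0. For n ≥ 1, |4/(n + 1) − 0| = 4/(n + 1) ≤ 4/n.
We need 4/n < ε, i.e. n > 4/ε.
Take N = 4/ε. If n > N then |4/(n + 1)| ≤ 4/n < ε.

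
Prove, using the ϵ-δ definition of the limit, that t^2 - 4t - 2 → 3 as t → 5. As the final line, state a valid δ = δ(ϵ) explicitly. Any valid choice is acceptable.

δ = min(1, ϵ/7)

Let ϵ > 0. We want δ > 0 such that 0 < |t − 5| < δ implies |(t^2 - 4t - 2) − 3| < ϵ.
(t^2 - 4t - 2) − 3 = t^2 - 4t - 5 = (t − 5)(t + 1).
So |(t^2 - 4t - 2) − 3| = |t − 5|·|t + 1|.
Assume first that |t − 5| < 1, so |t| < 6. Then |t + 1| ≤ 6 + 1 = 7.
Hence |(t^2 - 4t - 2) − 3| ≤ 7|t − 5| < ϵ provided |t − 5| < ϵ/7.
Take δ = min(1, ϵ/7). Then 0 < |t − 5| < δ gives both |t − 5| < 1 and |t − 5| < ϵ/7, so |(t^2 - 4t - 2) − 3| < ϵ.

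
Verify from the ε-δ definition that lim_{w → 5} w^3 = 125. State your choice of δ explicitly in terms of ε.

Let ε > 0 be given. We seek δ > 0 with 0 < |w − 5| < δ ⇒ |w^3 − 125| < ε.
Factor: w^3 − 125 = (w − 5)(w^2 + 5w + 25), so |w^3 − 125| = |w − 5|·|w^2 + 5w + 25|.
Impose δ ≤ 2 so that |w| < 7; then |w^2 + 5w + 25| ≤ 109.
Hence |w^3 − 125| ≤ 109|w − 5|, which is < ε once |w − 5| < ε/109.
Take δ = min(2, ε/109). If 0 < |w − 5| < δ then both bounds hold and |w^3 − 125| ≤ 109|w − 5| < 109·(ε/109) = ε.

δ = min(2, ε/109)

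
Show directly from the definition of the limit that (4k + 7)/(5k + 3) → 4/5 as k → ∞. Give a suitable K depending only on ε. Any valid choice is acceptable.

Let ε > 0 be given. For k ≥ 1, |(4k + 7)/(5k + 3) − (4/5)| = |23|/(5(5k + 3)) = 23/(5(5k + 3)).
Since 5k + 3 ≥ 5k for k ≥ 1, this is ≤ 23/(5·5k) = (23/25)/k.
So |(4k + 7)/(5k + 3) − (4/5)| < ε whenever k > (23/25)/ε.
Take K = (23/25)/ε. If k > K then |(4k + 7)/(5k + 3) − (4/5)| ≤ (23/25)/k < ε.

K = (23/25)/ε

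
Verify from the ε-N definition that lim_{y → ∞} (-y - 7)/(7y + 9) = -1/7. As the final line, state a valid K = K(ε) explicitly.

Let ε > 0 be given. We seek K > 0 such that y > K implies |(-y - 7)/(7y + 9) + 1/7| < ε.
(-y - 7)/(7y + 9) + 1/7 = (7(-y - 7) − (-1)(7y + 9)) / (7(7y + 9)) = -40/(7(7y + 9)).
For y > 0 we have 7y + 9 > 7y, so |(-y - 7)/(7y + 9) + 1/7| = 40/(7(7y + 9)) < 40/(7·7y) = (40/49)/y.
Thus |(-y - 7)/(7y + 9) + 1/7| < ε whenever y > (40/49)/ε.
Take K = (40/49)/ε. If y > K then |(-y - 7)/(7y + 9) + 1/7| < (40/49)/y < ε.

K = (40/49)/ε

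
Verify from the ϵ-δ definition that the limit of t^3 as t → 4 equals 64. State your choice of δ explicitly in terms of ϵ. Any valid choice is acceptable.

δ = min(2, ϵ/76)

Suppose ϵ > 0. We seek δ > 0 with 0 < |t − 4| < δ ⇒ |t^3 − 64| < ϵ.
Factor: t^3 − 64 = (t − 4)(t^2 + 4t + 16), so |t^3 − 64| = |t − 4|·|t^2 + 4t + 16|.
Impose δ ≤ 2 so that |t| < 6; then |t^2 + 4t + 16| ≤ 76.
Hence |t^3 − 64| ≤ 76|t − 4|, which is < ϵ once |t − 4| < ϵ/76.
Take δ = min(2, ϵ/76). If 0 < |t − 4| < δ then both bounds hold and |t^3 − 64| ≤ 76|t − 4| < 76·(ϵ/76) = ϵ.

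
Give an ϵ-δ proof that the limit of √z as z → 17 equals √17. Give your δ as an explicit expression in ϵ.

δ = min(17, √17·ϵ)

Let ϵ > 0. We want δ > 0 such that 0 < |z − 17| < δ implies |√z − √17| < ϵ.
Rationalise: √z − √17 = (z − 17)/(√z + √17), so |√z − √17| = |z − 17|/(√z + √17).
Restrict δ ≤ 17 so that |z − 17| < 17 forces z > 0, and then √z + √17 > √17.
Hence |√z − √17| < |z − 17|/√17, which is < ϵ once |z − 17| < √17·ϵ.
Take δ = min(17, √17·ϵ). If 0 < |z − 17| < δ then z > 0 and |√z − √17| < |z − 17|/√17 < ϵ.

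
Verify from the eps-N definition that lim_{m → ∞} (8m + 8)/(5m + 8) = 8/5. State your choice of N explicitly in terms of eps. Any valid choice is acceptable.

N = (24/25)/eps

Suppose eps > 0. For m ≥ 1, |(8m + 8)/(5m + 8) − (8/5)| = |-24|/(5(5m + 8)) = 24/(5(5m + 8)).
Since 5m + 8 ≥ 5m for m ≥ 1, this is ≤ 24/(5·5m) = (24/25)/m.
So |(8m + 8)/(5m + 8) − (8/5)| < eps whenever m > (24/25)/eps.
Take N = (24/25)/eps. If m > N then |(8m + 8)/(5m + 8) − (8/5)| ≤ (24/25)/m < eps.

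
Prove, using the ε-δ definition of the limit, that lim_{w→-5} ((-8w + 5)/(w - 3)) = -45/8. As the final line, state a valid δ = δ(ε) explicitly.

Let ε > 0 be given. We want δ > 0 with 0 < |w + 5| < δ ⇒ |(-8w + 5)/(w - 3) + 45/8| < ε.
Combining over a common denominator, (-8w + 5)/(w - 3) + 45/8 = [(-8w + 5)·(-8) − 45·(w - 3)] / [(-8)·(w - 3)] = 19(w + 5) / ((-8)(w - 3)).
So |(-8w + 5)/(w - 3) + 45/8| = 19|w + 5| / (8·|w − 3|).
Restrict δ ≤ 4. Then |w + 5| < 4 gives |w − 3| = |(w + 5) + (-8)| ≥ 8 − 4 = 4.
Hence |(-8w + 5)/(w - 3) + 45/8| < 19|w + 5|/(8·4) = (19/32)|w + 5|, which is < ε once |w + 5| < (32/19)ε.
Take δ = min(4, (32/19)ε). Then 0 < |w + 5| < δ forces both bounds, so |(-8w + 5)/(w - 3) + 45/8| < ε.

δ = min(4, (32/19)ε)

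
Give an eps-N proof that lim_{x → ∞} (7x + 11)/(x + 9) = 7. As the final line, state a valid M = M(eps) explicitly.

M = 52/eps

Let eps > 0. We seek M > 0 such that x > M implies |(7x + 11)/(x + 9) − 7| < eps.
(7x + 11)/(x + 9) − 7 = ((7x + 11) − 7(x + 9)) / ((x + 9)) = -52/((x + 9)).
For x > 0 we have x + 9 > x, so |(7x + 11)/(x + 9) − 7| = 52/((x + 9)) < 52/(x) = 52/x.
Thus |(7x + 11)/(x + 9) − 7| < eps whenever x > 52/eps.
Take M = 52/eps. If x > M then |(7x + 11)/(x + 9) − 7| < 52/x < eps.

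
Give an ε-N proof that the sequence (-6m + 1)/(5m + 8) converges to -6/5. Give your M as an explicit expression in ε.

Suppose ε > 0. For m ≥ 1, |(-6m + 1)/(5m + 8) + 6/5| = |53|/(5(5m + 8)) = 53/(5(5m + 8)).
Since 5m + 8 ≥ 5m for m ≥ 1, this is ≤ 53/(5·5m) = (53/25)/m.
So |(-6m + 1)/(5m + 8) + 6/5| < ε whenever m > (53/25)/ε.
Take M = (53/25)/ε. If m > M then |(-6m + 1)/(5m + 8) + 6/5| ≤ (53/25)/m < ε.

M = (53/25)/ε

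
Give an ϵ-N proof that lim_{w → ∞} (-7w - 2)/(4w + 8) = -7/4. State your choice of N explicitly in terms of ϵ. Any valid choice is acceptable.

N = 3/ϵ

Fix ϵ > 0. We seek N > 0 such that w > N implies |(-7w - 2)/(4w + 8) + 7/4| < ϵ.
(-7w - 2)/(4w + 8) + 7/4 = (4(-7w - 2) − (-7)(4w + 8)) / (4(4w + 8)) = 48/(4(4w + 8)).
For w > 0 we have 4w + 8 > 4w, so |(-7w - 2)/(4w + 8) + 7/4| = 48/(4(4w + 8)) < 48/(4·4w) = 3/w.
Thus |(-7w - 2)/(4w + 8) + 7/4| < ϵ whenever w > 3/ϵ.
Take N = 3/ϵ. If w > N then |(-7w - 2)/(4w + 8) + 7/4| < 3/w < ϵ.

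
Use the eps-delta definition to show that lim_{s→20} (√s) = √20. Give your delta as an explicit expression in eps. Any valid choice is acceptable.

delta = min(20, √20·eps)

Let eps > 0. We want delta > 0 such that 0 < |s − 20| < delta implies |√s − √20| < eps.
Multiplying by the conjugate, |√s − √20| = |s − 20|/(√s + √20).
Restrict delta ≤ 20 so that |s − 20| < 20 forces s > 0, and then √s + √20 > √20.
Hence |√s − √20| < |s − 20|/√20, which is < eps once |s − 20| < √20·eps.
Take delta = min(20, √20·eps). If 0 < |s − 20| < delta then s > 0 and |√s − √20| < |s − 20|/√20 < eps.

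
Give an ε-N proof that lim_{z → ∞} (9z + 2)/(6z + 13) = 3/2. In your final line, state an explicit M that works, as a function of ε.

M = (35/12)/ε

Suppose ε > 0. We seek M > 0 such that z > M implies |(9z + 2)/(6z + 13) − (3/2)| < ε.
(9z + 2)/(6z + 13) − (3/2) = (6(9z + 2) − 9(6z + 13)) / (6(6z + 13)) = -105/(6(6z + 13)).
For z > 0 we have 6z + 13 > 6z, so |(9z + 2)/(6z + 13) − (3/2)| = 105/(6(6z + 13)) < 105/(6·6z) = (35/12)/z.
Thus |(9z + 2)/(6z + 13) − (3/2)| < ε whenever z > (35/12)/ε.
Take M = (35/12)/ε. If z > M then |(9z + 2)/(6z + 13) − (3/2)| < (35/12)/z < ε.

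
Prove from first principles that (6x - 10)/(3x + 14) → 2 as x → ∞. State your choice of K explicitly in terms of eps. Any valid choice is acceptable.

Let eps > 0. We seek K > 0 such that x > K implies |(6x - 10)/(3x + 14) − 2| < eps.
(6x - 10)/(3x + 14) − 2 = (3(6x - 10) − 6(3x + 14)) / (3(3x + 14)) = -114/(3(3x + 14)).
For x > 0 we have 3x + 14 > 3x, so |(6x - 10)/(3x + 14) − 2| = 114/(3(3x + 14)) < 114/(3·3x) = (38/3)/x.
Thus |(6x - 10)/(3x + 14) − 2| < eps whenever x > (38/3)/eps.
Take K = (38/3)/eps. If x > K then |(6x - 10)/(3x + 14) − 2| < (38/3)/x < eps.

K = (38/3)/eps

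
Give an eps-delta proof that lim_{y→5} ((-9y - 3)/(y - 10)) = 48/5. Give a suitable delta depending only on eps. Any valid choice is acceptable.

delta = min(5/2, (25/186)eps)

Let eps > 0. We want delta > 0 with 0 < |y − 5| < delta ⇒ |(-9y - 3)/(y - 10) − (48/5)| < eps.
Combining over a common denominator, (-9y - 3)/(y - 10) − (48/5) = [(-9y - 3)·(-5) − (-48)·(y - 10)] / [(-5)·(y - 10)] = 93(y − 5) / ((-5)(y - 10)).
So |(-9y - 3)/(y - 10) − (48/5)| = 93|y − 5| / (5·|y − 10|).
Restrict delta ≤ 5/2. Then |y − 5| < 5/2 gives |y − 10| = |(y − 5) + (-5)| ≥ 5 − 5/2 = 5/2.
Hence |(-9y - 3)/(y - 10) − (48/5)| < 93|y − 5|/(5·(5/2)) = (186/25)|y − 5|, which is < eps once |y − 5| < (25/186)eps.
Take delta = min(5/2, (25/186)eps). Then 0 < |y − 5| < delta forces both bounds, so |(-9y - 3)/(y - 10) − (48/5)| < eps.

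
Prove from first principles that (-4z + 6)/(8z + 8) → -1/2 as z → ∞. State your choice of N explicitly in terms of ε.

N = (5/4)/ε

Fix ε > 0. We seek N > 0 such that z > N implies |(-4z + 6)/(8z + 8) + 1/2| < ε.
(-4z + 6)/(8z + 8) + 1/2 = (8(-4z + 6) − (-4)(8z + 8)) / (8(8z + 8)) = 80/(8(8z + 8)).
For z > 0 we have 8z + 8 > 8z, so |(-4z + 6)/(8z + 8) + 1/2| = 80/(8(8z + 8)) < 80/(8·8z) = (5/4)/z.
Thus |(-4z + 6)/(8z + 8) + 1/2| < ε whenever z > (5/4)/ε.
Take N = (5/4)/ε. If z > N then |(-4z + 6)/(8z + 8) + 1/2| < (5/4)/z < ε.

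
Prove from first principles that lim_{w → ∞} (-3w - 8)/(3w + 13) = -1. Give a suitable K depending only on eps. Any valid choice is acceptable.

K = (5/3)/eps

Let eps > 0 be given. We seek K > 0 such that w > K implies |(-3w - 8)/(3w + 13) + 1| < eps.
(-3w - 8)/(3w + 13) + 1 = (3(-3w - 8) − (-3)(3w + 13)) / (3(3w + 13)) = 15/(3(3w + 13)).
For w > 0 we have 3w + 13 > 3w, so |(-3w - 8)/(3w + 13) + 1| = 15/(3(3w + 13)) < 15/(3·3w) = (5/3)/w.
Thus |(-3w - 8)/(3w + 13) + 1| < eps whenever w > (5/3)/eps.
Take K = (5/3)/eps. If w > K then |(-3w - 8)/(3w + 13) + 1| < (5/3)/w < eps.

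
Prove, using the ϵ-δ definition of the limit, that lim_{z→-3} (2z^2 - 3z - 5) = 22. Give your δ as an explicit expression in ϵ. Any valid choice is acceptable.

δ = min(1, ϵ/17)

Let ϵ > 0 be given. We want δ > 0 such that 0 < |z + 3| < δ implies |(2z^2 - 3z - 5) − 22| < ϵ.
(2z^2 - 3z - 5) − 22 = 2z^2 - 3z - 27 = (z + 3)(2z - 9).
So |(2z^2 - 3z - 5) − 22| = |z + 3|·|2z - 9|.
Require δ ≤ 1. Then |z + 3| < 1 gives |z| < 4, and by the triangle inequality |2z - 9| ≤ 2·4 + 9 = 17.
Hence |(2z^2 - 3z - 5) − 22| ≤ 17|z + 3| < ϵ provided |z + 3| < ϵ/17.
Take δ = min(1, ϵ/17). Then 0 < |z + 3| < δ gives both |z + 3| < 1 and |z + 3| < ϵ/17, so |(2z^2 - 3z - 5) − 22| < ϵ.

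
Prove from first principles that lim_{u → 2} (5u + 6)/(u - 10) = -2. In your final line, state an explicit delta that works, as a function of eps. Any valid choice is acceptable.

delta = min(4, (4/7)eps)

Fix eps > 0. We want delta > 0 with 0 < |u − 2| < delta ⇒ |(5u + 6)/(u - 10) + 2| < eps.
Combining over a common denominator, (5u + 6)/(u - 10) + 2 = [(5u + 6)·(-8) − 16·(u - 10)] / [(-8)·(u - 10)] = -56(u − 2) / ((-8)(u - 10)).
So |(5u + 6)/(u - 10) + 2| = 56|u − 2| / (8·|u − 10|).
Require delta ≤ 4, so |u − 10| ≥ |-8| − |u − 2| > 8 − 4 = 4.
Hence |(5u + 6)/(u - 10) + 2| < 56|u − 2|/(8·4) = (7/4)|u − 2|, which is < eps once |u − 2| < (4/7)eps.
Take delta = min(4, (4/7)eps). Then 0 < |u − 2| < delta forces both bounds, so |(5u + 6)/(u - 10) + 2| < eps.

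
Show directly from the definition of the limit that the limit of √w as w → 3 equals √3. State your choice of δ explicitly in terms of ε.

Let ε > 0. We want δ > 0 such that 0 < |w − 3| < δ implies |√w − √3| < ε.
Rationalise: √w − √3 = (w − 3)/(√w + √3), so |√w − √3| = |w − 3|/(√w + √3).
Restrict δ ≤ 3 so that |w − 3| < 3 forces w > 0, and then √w + √3 > √3.
Hence |√w − √3| < |w − 3|/√3, which is < ε once |w − 3| < √3·ε.
Take δ = min(3, √3·ε). If 0 < |w − 3| < δ then w > 0 and |√w − √3| < |w − 3|/√3 < ε.

δ = min(3, √3·ε)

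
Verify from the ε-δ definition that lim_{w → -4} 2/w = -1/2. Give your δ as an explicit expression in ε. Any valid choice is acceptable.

δ = min(2, 4ε)

Suppose ε > 0. We seek δ > 0 such that 0 < |w + 4| < δ implies |2/w + 1/2| < ε.
|2/w + 1/2| = 2·|-4 − w|/(4·|w|) = 2|w + 4|/(4|w|).
Restrict δ ≤ 2. Then |w + 4| < 2 gives |w| > 2, so 4|w| > 8.
Then |2/w + 1/2| < 2|w + 4|/8, which is < ε when |w + 4| < 4ε.
Take δ = min(2, 4ε). Then 0 < |w + 4| < δ gives both |w + 4| < 2 and |w + 4| < 4ε, so |2/w + 1/2| < ε.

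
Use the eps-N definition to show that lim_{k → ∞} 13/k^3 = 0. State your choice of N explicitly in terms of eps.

N = (13/eps)^{1/3}

Suppose eps > 0. For k ≥ 1, |13/k^3 − 0| = 13/k^3.
13/k^3 < eps ⇔ k^3 > 13/eps ⇔ k > (13/eps)^{1/3}.
Take N = (13/eps)^{1/3}. Then k > N implies 13/k^3 < eps.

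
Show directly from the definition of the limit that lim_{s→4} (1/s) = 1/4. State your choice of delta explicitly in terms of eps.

Let eps > 0 be given. We seek delta > 0 such that 0 < |s − 4| < delta implies |1/s − (1/4)| < eps.
|1/s − (1/4)| = |4 − s|/(4·|s|) = |s − 4|/(4|s|).
Restrict delta ≤ 2. Then |s − 4| < 2 gives |s| > 2, so 4|s| > 8.
Then |1/s − (1/4)| < |s − 4|/8, which is < eps when |s − 4| < 8eps.
Take delta = min(2, 8eps). Then 0 < |s − 4| < delta gives both |s − 4| < 2 and |s − 4| < 8eps, so |1/s − (1/4)| < eps.

delta = min(2, 8eps)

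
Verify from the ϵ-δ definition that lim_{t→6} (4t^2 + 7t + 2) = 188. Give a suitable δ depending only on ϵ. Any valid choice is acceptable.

Fix ϵ > 0. We want δ > 0 such that 0 < |t − 6| < δ implies |(4t^2 + 7t + 2) − 188| < ϵ.
(4t^2 + 7t + 2) − 188 = 4t^2 + 7t - 186 = (t − 6)(4t + 31).
So |(4t^2 + 7t + 2) − 188| = |t − 6|·|4t + 31|.
Assume first that |t − 6| < 1, so |t| < 7. Then |4t + 31| ≤ 4·7 + 31 = 59.
Hence |(4t^2 + 7t + 2) − 188| ≤ 59|t − 6| < ϵ provided |t − 6| < ϵ/59.
Take δ = min(1, ϵ/59). Then 0 < |t − 6| < δ gives both |t − 6| < 1 and |t − 6| < ϵ/59, so |(4t^2 + 7t + 2) − 188| < ϵ.

δ = min(1, ϵ/59)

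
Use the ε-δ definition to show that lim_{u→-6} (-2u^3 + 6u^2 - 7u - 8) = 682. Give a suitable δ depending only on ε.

Let ε > 0 be given. We want δ > 0 such that 0 < |u + 6| < δ implies |(-2u^3 + 6u^2 - 7u - 8) − 682| < ε.
(-2u^3 + 6u^2 - 7u - 8) − 682 = -2u^3 + 6u^2 - 7u - 690 = (u + 6)(-2u^2 + 18u - 115).
So |(-2u^3 + 6u^2 - 7u - 8) − 682| = |u + 6|·|-2u^2 + 18u - 115|.
Assume first that |u + 6| < 1, so |u| < 7. Then |-2u^2 + 18u - 115| ≤ 2·7^2 + 18·7 + 115 = 339.
Hence |(-2u^3 + 6u^2 - 7u - 8) − 682| ≤ 339|u + 6| < ε provided |u + 6| < ε/339.
Choosing δ = min(1, ε/339) ensures both conditions, hence |(-2u^3 + 6u^2 - 7u - 8) − 682| < ε.

δ = min(1, ε/339)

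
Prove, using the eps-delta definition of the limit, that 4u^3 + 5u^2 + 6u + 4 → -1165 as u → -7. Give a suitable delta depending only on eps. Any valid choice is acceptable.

Let eps > 0 be given. We want delta > 0 such that 0 < |u + 7| < delta implies |(4u^3 + 5u^2 + 6u + 4) + 1165| < eps.
(4u^3 + 5u^2 + 6u + 4) + 1165 = 4u^3 + 5u^2 + 6u + 1169 = (u + 7)(4u^2 - 23u + 167).
So |(4u^3 + 5u^2 + 6u + 4) + 1165| = |u + 7|·|4u^2 - 23u + 167|.
Assume first that |u + 7| < 1, so |u| < 8. Then |4u^2 - 23u + 167| ≤ 4·8^2 + 23·8 + 167 = 607.
Hence |(4u^3 + 5u^2 + 6u + 4) + 1165| ≤ 607|u + 7| < eps provided |u + 7| < eps/607.
Choosing delta = min(1, eps/607) ensures both conditions, hence |(4u^3 + 5u^2 + 6u + 4) + 1165| < eps.

delta = min(1, eps/607)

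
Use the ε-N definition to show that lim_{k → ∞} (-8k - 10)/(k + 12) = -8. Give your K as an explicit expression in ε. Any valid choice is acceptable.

Suppose ε > 0. For k ≥ 1, |(-8k - 10)/(k + 12) + 8| = |86|/((k + 12)) = 86/((k + 12)).
Since k + 12 ≥ k for k ≥ 1, this is ≤ 86/(k) = 86/k.
So |(-8k - 10)/(k + 12) + 8| < ε whenever k > 86/ε.
Take K = 86/ε. If k > K then |(-8k - 10)/(k + 12) + 8| ≤ 86/k < ε.

K = 86/ε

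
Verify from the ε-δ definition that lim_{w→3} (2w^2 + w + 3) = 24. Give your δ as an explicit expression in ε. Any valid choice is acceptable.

δ = min(1, ε/15)

Let ε > 0. We want δ > 0 such that 0 < |w − 3| < δ implies |(2w^2 + w + 3) − 24| < ε.
(2w^2 + w + 3) − 24 = 2w^2 + w - 21 = (w − 3)(2w + 7).
So |(2w^2 + w + 3) − 24| = |w − 3|·|2w + 7|.
Require δ ≤ 1. Then |w − 3| < 1 gives |w| < 4, and by the triangle inequality |2w + 7| ≤ 2·4 + 7 = 15.
Hence |(2w^2 + w + 3) − 24| ≤ 15|w − 3| < ε provided |w − 3| < ε/15.
Take δ = min(1, ε/15). Then 0 < |w − 3| < δ gives both |w − 3| < 1 and |w − 3| < ε/15, so |(2w^2 + w + 3) − 24| < ε.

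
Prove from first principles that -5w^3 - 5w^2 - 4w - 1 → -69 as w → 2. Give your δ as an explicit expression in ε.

δ = min(1, ε/124)

Suppose ε > 0. We want δ > 0 such that 0 < |w − 2| < δ implies |(-5w^3 - 5w^2 - 4w - 1) + 69| < ε.
(-5w^3 - 5w^2 - 4w - 1) + 69 = -5w^3 - 5w^2 - 4w + 68 = (w − 2)(-5w^2 - 15w - 34).
So |(-5w^3 - 5w^2 - 4w - 1) + 69| = |w − 2|·|-5w^2 - 15w - 34|.
Assume first that |w − 2| < 1, so |w| < 3. Then |-5w^2 - 15w - 34| ≤ 5·3^2 + 15·3 + 34 = 124.
Hence |(-5w^3 - 5w^2 - 4w - 1) + 69| ≤ 124|w − 2| < ε provided |w − 2| < ε/124.
Take δ = min(1, ε/124). Then 0 < |w − 2| < δ gives both |w − 2| < 1 and |w − 2| < ε/124, so |(-5w^3 - 5w^2 - 4w - 1) + 69| < ε.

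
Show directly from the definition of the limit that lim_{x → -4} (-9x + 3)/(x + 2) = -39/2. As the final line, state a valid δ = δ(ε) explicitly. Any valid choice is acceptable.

δ = min(1, (2/21)ε)

Suppose ε > 0. We want δ > 0 with 0 < |x + 4| < δ ⇒ |(-9x + 3)/(x + 2) + 39/2| < ε.
Combining over a common denominator, (-9x + 3)/(x + 2) + 39/2 = [(-9x + 3)·(-2) − 39·(x + 2)] / [(-2)·(x + 2)] = -21(x + 4) / ((-2)(x + 2)).
So |(-9x + 3)/(x + 2) + 39/2| = 21|x + 4| / (2·|x + 2|).
Restrict δ ≤ 1. Then |x + 4| < 1 gives |x + 2| = |(x + 4) + (-2)| ≥ 2 − 1 = 1.
Hence |(-9x + 3)/(x + 2) + 39/2| < 21|x + 4|/(2·1) = (21/2)|x + 4|, which is < ε once |x + 4| < (2/21)ε.
Take δ = min(1, (2/21)ε). Then 0 < |x + 4| < δ forces both bounds, so |(-9x + 3)/(x + 2) + 39/2| < ε.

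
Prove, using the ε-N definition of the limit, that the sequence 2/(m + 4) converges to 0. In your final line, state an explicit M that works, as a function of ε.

M = 2/ε

Let ε > 0. For m ≥ 1, |2/(m + 4) − 0| = 2/(m + 4) ≤ 2/m.
We need 2/m < ε, i.e. m > 2/ε.
Take M = 2/ε. If m > M then |2/(m + 4)| ≤ 2/m < ε.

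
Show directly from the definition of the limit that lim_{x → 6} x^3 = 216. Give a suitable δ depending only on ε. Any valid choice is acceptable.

Let ε > 0. We seek δ > 0 with 0 < |x − 6| < δ ⇒ |x^3 − 216| < ε.
Factor: x^3 − 216 = (x − 6)(x^2 + 6x + 36), so |x^3 − 216| = |x − 6|·|x^2 + 6x + 36|.
Impose δ ≤ 2 so that |x| < 8; then |x^2 + 6x + 36| ≤ 148.
Hence |x^3 − 216| ≤ 148|x − 6|, which is < ε once |x − 6| < ε/148.
Take δ = min(2, ε/148). If 0 < |x − 6| < δ then both bounds hold and |x^3 − 216| ≤ 148|x − 6| < 148·(ε/148) = ε.

δ = min(2, ε/148)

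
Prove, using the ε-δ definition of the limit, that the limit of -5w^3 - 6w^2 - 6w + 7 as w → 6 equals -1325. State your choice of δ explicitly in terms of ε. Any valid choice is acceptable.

δ = min(1, ε/719)

Fix ε > 0. We want δ > 0 such that 0 < |w − 6| < δ implies |(-5w^3 - 6w^2 - 6w + 7) + 1325| < ε.
(-5w^3 - 6w^2 - 6w + 7) + 1325 = -5w^3 - 6w^2 - 6w + 1332 = (w − 6)(-5w^2 - 36w - 222).
So |(-5w^3 - 6w^2 - 6w + 7) + 1325| = |w − 6|·|-5w^2 - 36w - 222|.
Assume first that |w − 6| < 1, so |w| < 7. Then |-5w^2 - 36w - 222| ≤ 5·7^2 + 36·7 + 222 = 719.
Hence |(-5w^3 - 6w^2 - 6w + 7) + 1325| ≤ 719|w − 6| < ε provided |w − 6| < ε/719.
Choosing δ = min(1, ε/719) ensures both conditions, hence |(-5w^3 - 6w^2 - 6w + 7) + 1325| < ε.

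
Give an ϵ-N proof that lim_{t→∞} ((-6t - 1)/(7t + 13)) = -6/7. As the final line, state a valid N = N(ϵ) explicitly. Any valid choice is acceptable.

N = (71/49)/ϵ

Fix ϵ > 0. We seek N > 0 such that t > N implies |(-6t - 1)/(7t + 13) + 6/7| < ϵ.
(-6t - 1)/(7t + 13) + 6/7 = (7(-6t - 1) − (-6)(7t + 13)) / (7(7t + 13)) = 71/(7(7t + 13)).
For t > 0 we have 7t + 13 > 7t, so |(-6t - 1)/(7t + 13) + 6/7| = 71/(7(7t + 13)) < 71/(7·7t) = (71/49)/t.
Thus |(-6t - 1)/(7t + 13) + 6/7| < ϵ whenever t > (71/49)/ϵ.
Take N = (71/49)/ϵ. If t > N then |(-6t - 1)/(7t + 13) + 6/7| < (71/49)/t < ϵ.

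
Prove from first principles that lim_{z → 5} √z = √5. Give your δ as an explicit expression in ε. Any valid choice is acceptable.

Let ε > 0 be given. We want δ > 0 such that 0 < |z − 5| < δ implies |√z − √5| < ε.
Multiplying by the conjugate, |√z − √5| = |z − 5|/(√z + √5).
Restrict δ ≤ 5 so that |z − 5| < 5 forces z > 0, and then √z + √5 > √5.
Hence |√z − √5| < |z − 5|/√5, which is < ε once |z − 5| < √5·ε.
Take δ = min(5, √5·ε). If 0 < |z − 5| < δ then z > 0 and |√z − √5| < |z − 5|/√5 < ε.

δ = min(5, √5·ε)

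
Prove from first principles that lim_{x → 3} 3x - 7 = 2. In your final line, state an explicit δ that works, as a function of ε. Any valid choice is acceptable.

Let ε > 0. We need δ > 0 so that 0 < |x − 3| < δ implies |(3x - 7) − 2| < ε.
Since (3x - 7) − 2 = 3(x − 3), we have |(3x - 7) − 2| = 3|x − 3|.
So 3|x − 3| < ε exactly when |x − 3| < ε/3.
Take δ = ε/3. If 0 < |x − 3| < δ then |(3x - 7) − 2| = 3|x − 3| < 3·(ε/3) = ε.

δ = ε/3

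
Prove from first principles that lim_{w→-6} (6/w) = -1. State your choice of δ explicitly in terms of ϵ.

Let ϵ > 0. We seek δ > 0 such that 0 < |w + 6| < δ implies |6/w + 1| < ϵ.
|6/w + 1| = 6·|-6 − w|/(6·|w|) = 6|w + 6|/(6|w|).
Require δ ≤ 3 so that |w| > 6 − 3 = 3, hence 6|w| > 18.
Then |6/w + 1| < 6|w + 6|/18, which is < ϵ when |w + 6| < 3ϵ.
Take δ = min(3, 3ϵ). Then 0 < |w + 6| < δ gives both |w + 6| < 3 and |w + 6| < 3ϵ, so |6/w + 1| < ϵ.

δ = min(3, 3ϵ)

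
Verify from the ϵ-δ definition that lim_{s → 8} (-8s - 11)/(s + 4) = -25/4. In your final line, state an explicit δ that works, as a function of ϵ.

Suppose ϵ > 0. We want δ > 0 with 0 < |s − 8| < δ ⇒ |(-8s - 11)/(s + 4) + 25/4| < ϵ.
Combining over a common denominator, (-8s - 11)/(s + 4) + 25/4 = [(-8s - 11)·12 − (-75)·(s + 4)] / [12·(s + 4)] = -21(s − 8) / (12(s + 4)).
So |(-8s - 11)/(s + 4) + 25/4| = 21|s − 8| / (12·|s + 4|).
Restrict δ ≤ 6. Then |s − 8| < 6 gives |s + 4| = |(s − 8) + 12| ≥ 12 − 6 = 6.
Hence |(-8s - 11)/(s + 4) + 25/4| < 21|s − 8|/(12·6) = (7/24)|s − 8|, which is < ϵ once |s − 8| < (24/7)ϵ.
Take δ = min(6, (24/7)ϵ). Then 0 < |s − 8| < δ forces both bounds, so |(-8s - 11)/(s + 4) + 25/4| < ϵ.

δ = min(6, (24/7)ϵ)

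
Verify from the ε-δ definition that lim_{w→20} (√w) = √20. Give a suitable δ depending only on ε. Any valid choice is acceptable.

Fix ε > 0. We want δ > 0 such that 0 < |w − 20| < δ implies |√w − √20| < ε.
Multiplying by the conjugate, |√w − √20| = |w − 20|/(√w + √20).
Restrict δ ≤ 20 so that |w − 20| < 20 forces w > 0, and then √w + √20 > √20.
Hence |√w − √20| < |w − 20|/√20, which is < ε once |w − 20| < √20·ε.
Take δ = min(20, √20·ε). If 0 < |w − 20| < δ then w > 0 and |√w − √20| < |w − 20|/√20 < ε.

δ = min(20, √20·ε)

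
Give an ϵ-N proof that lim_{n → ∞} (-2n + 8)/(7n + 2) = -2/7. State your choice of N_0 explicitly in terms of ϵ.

Let ϵ > 0 be given. For n ≥ 1, |(-2n + 8)/(7n + 2) + 2/7| = |60|/(7(7n + 2)) = 60/(7(7n + 2)).
Since 7n + 2 ≥ 7n for n ≥ 1, this is ≤ 60/(7·7n) = (60/49)/n.
So |(-2n + 8)/(7n + 2) + 2/7| < ϵ whenever n > (60/49)/ϵ.
Take N_0 = (60/49)/ϵ. If n > N_0 then |(-2n + 8)/(7n + 2) + 2/7| ≤ (60/49)/n < ϵ.

N_0 = (60/49)/ϵ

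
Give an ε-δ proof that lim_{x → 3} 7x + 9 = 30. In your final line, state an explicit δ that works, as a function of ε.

δ = ε/7

Let ε > 0 be given. We need δ > 0 so that 0 < |x − 3| < δ implies |(7x + 9) − 30| < ε.
|(7x + 9) − 30| = |7x - 21| = 7|x − 3|.
Thus it suffices that |x − 3| < ε/7.
Take δ = ε/7. If 0 < |x − 3| < δ then |(7x + 9) − 30| = 7|x − 3| < 7·(ε/7) = ε.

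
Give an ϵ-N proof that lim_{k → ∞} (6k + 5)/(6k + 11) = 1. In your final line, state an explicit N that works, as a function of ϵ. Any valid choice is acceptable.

N = 1/ϵ

Let ϵ > 0. For k ≥ 1, |(6k + 5)/(6k + 11) − 1| = |-36|/(6(6k + 11)) = 36/(6(6k + 11)).
Since 6k + 11 ≥ 6k for k ≥ 1, this is ≤ 36/(6·6k) = 1/k.
So |(6k + 5)/(6k + 11) − 1| < ϵ whenever k > 1/ϵ.
Take N = 1/ϵ. If k > N then |(6k + 5)/(6k + 11) − 1| ≤ 1/k < ϵ.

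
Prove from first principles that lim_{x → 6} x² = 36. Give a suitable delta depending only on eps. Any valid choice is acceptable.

Fix eps > 0. We seek delta > 0 with 0 < |x − 6| < delta ⇒ |x² − 36| < eps.
Factor: x² − 36 = (x − 6)(x + 6), so |x² − 36| = |x − 6|·|x + 6|.
Restrict delta ≤ 1. Then |x − 6| < 1 gives |x| < 7, so by the triangle inequality |x + 6| ≤ 7 + 6 = 13.
Hence |x² − 36| ≤ 13|x − 6|, which is < eps once |x − 6| < eps/13.
Take delta = min(1, eps/13). If 0 < |x − 6| < delta then both bounds hold and |x² − 36| ≤ 13|x − 6| < 13·(eps/13) = eps.

delta = min(1, eps/13)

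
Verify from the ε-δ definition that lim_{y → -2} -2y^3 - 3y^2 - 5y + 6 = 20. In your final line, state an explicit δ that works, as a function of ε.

δ = min(1, ε/28)

Fix ε > 0. We want δ > 0 such that 0 < |y + 2| < δ implies |(-2y^3 - 3y^2 - 5y + 6) − 20| < ε.
(-2y^3 - 3y^2 - 5y + 6) − 20 = -2y^3 - 3y^2 - 5y - 14 = (y + 2)(-2y^2 + y - 7).
So |(-2y^3 - 3y^2 - 5y + 6) − 20| = |y + 2|·|-2y^2 + y - 7|.
Require δ ≤ 1. Then |y + 2| < 1 gives |y| < 3, and by the triangle inequality |-2y^2 + y - 7| ≤ 2·3^2 + 3 + 7 = 28.
Hence |(-2y^3 - 3y^2 - 5y + 6) − 20| ≤ 28|y + 2| < ε provided |y + 2| < ε/28.
Take δ = min(1, ε/28). Then 0 < |y + 2| < δ gives both |y + 2| < 1 and |y + 2| < ε/28, so |(-2y^3 - 3y^2 - 5y + 6) − 20| < ε.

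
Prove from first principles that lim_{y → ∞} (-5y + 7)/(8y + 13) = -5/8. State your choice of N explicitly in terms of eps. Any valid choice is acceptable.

N = (121/64)/eps

Suppose eps > 0. We seek N > 0 such that y > N implies |(-5y + 7)/(8y + 13) + 5/8| < eps.
(-5y + 7)/(8y + 13) + 5/8 = (8(-5y + 7) − (-5)(8y + 13)) / (8(8y + 13)) = 121/(8(8y + 13)).
For y > 0 we have 8y + 13 > 8y, so |(-5y + 7)/(8y + 13) + 5/8| = 121/(8(8y + 13)) < 121/(8·8y) = (121/64)/y.
Thus |(-5y + 7)/(8y + 13) + 5/8| < eps whenever y > (121/64)/eps.
Take N = (121/64)/eps. If y > N then |(-5y + 7)/(8y + 13) + 5/8| < (121/64)/y < eps.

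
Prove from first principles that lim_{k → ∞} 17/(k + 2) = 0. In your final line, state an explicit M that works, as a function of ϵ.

M = 17/ϵ

Let ϵ > 0 be given. For k ≥ 1, |17/(k + 2) − 0| = 17/(k + 2) ≤ 17/k.
We need 17/k < ϵ, i.e. k > 17/ϵ.
Take M = 17/ϵ. If k > M then |17/(k + 2)| ≤ 17/k < ϵ.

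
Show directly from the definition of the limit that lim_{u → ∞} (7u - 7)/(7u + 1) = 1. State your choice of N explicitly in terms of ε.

N = (8/7)/ε

Fix ε > 0. We seek N > 0 such that u > N implies |(7u - 7)/(7u + 1) − 1| < ε.
(7u - 7)/(7u + 1) − 1 = (7(7u - 7) − 7(7u + 1)) / (7(7u + 1)) = -56/(7(7u + 1)).
For u > 0 we have 7u + 1 > 7u, so |(7u - 7)/(7u + 1) − 1| = 56/(7(7u + 1)) < 56/(7·7u) = (8/7)/u.
Thus |(7u - 7)/(7u + 1) − 1| < ε whenever u > (8/7)/ε.
Take N = (8/7)/ε. If u > N then |(7u - 7)/(7u + 1) − 1| < (8/7)/u < ε.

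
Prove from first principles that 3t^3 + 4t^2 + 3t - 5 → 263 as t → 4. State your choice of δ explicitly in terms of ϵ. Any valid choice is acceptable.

δ = min(2, ϵ/271)

Fix ϵ > 0. We want δ > 0 such that 0 < |t − 4| < δ implies |(3t^3 + 4t^2 + 3t - 5) − 263| < ϵ.
(3t^3 + 4t^2 + 3t - 5) − 263 = 3t^3 + 4t^2 + 3t - 268 = (t − 4)(3t^2 + 16t + 67).
So |(3t^3 + 4t^2 + 3t - 5) − 263| = |t − 4|·|3t^2 + 16t + 67|.
Assume first that |t − 4| < 2, so |t| < 6. Then |3t^2 + 16t + 67| ≤ 3·6^2 + 16·6 + 67 = 271.
Hence |(3t^3 + 4t^2 + 3t - 5) − 263| ≤ 271|t − 4| < ϵ provided |t − 4| < ϵ/271.
Choosing δ = min(2, ϵ/271) ensures both conditions, hence |(3t^3 + 4t^2 + 3t - 5) − 263| < ϵ.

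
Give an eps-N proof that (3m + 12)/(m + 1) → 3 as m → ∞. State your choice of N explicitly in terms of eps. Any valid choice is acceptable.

N = 9/eps

Suppose eps > 0. For m ≥ 1, |(3m + 12)/(m + 1) − 3| = |9|/((m + 1)) = 9/((m + 1)).
Since m + 1 ≥ m for m ≥ 1, this is ≤ 9/(m) = 9/m.
So |(3m + 12)/(m + 1) − 3| < eps whenever m > 9/eps.
Take N = 9/eps. If m > N then |(3m + 12)/(m + 1) − 3| ≤ 9/m < eps.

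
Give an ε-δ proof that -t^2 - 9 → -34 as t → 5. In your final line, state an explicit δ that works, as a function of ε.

Fix ε > 0. We want δ > 0 such that 0 < |t − 5| < δ implies |(-t^2 - 9) + 34| < ε.
(-t^2 - 9) + 34 = -t^2 + 25 = (t − 5)(-t - 5).
So |(-t^2 - 9) + 34| = |t − 5|·|-t - 5|.
Assume first that |t − 5| < 2, so |t| < 7. Then |-t - 5| ≤ 7 + 5 = 12.
Hence |(-t^2 - 9) + 34| ≤ 12|t − 5| < ε provided |t − 5| < ε/12.
Choosing δ = min(2, ε/12) ensures both conditions, hence |(-t^2 - 9) + 34| < ε.

δ = min(2, ε/12)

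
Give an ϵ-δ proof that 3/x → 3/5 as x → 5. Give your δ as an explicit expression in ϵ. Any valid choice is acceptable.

δ = min(5/2, (25/6)ϵ)

Suppose ϵ > 0. We seek δ > 0 such that 0 < |x − 5| < δ implies |3/x − (3/5)| < ϵ.
|3/x − (3/5)| = 3·|5 − x|/(5·|x|) = 3|x − 5|/(5|x|).
Restrict δ ≤ 5/2. Then |x − 5| < 5/2 gives |x| > 5/2, so 5|x| > 25/2.
Then |3/x − (3/5)| < 3|x − 5|/(25/2), which is < ϵ when |x − 5| < (25/6)ϵ.
Take δ = min(5/2, (25/6)ϵ). Then 0 < |x − 5| < δ gives both |x − 5| < 5/2 and |x − 5| < (25/6)ϵ, so |3/x − (3/5)| < ϵ.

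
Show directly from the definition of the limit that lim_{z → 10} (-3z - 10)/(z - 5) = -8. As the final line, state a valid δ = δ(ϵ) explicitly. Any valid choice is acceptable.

δ = min(5/2, (1/2)ϵ)

Let ϵ > 0 be given. We want δ > 0 with 0 < |z − 10| < δ ⇒ |(-3z - 10)/(z - 5) + 8| < ϵ.
Combining over a common denominator, (-3z - 10)/(z - 5) + 8 = [(-3z - 10)·5 − (-40)·(z - 5)] / [5·(z - 5)] = 25(z − 10) / (5(z - 5)).
So |(-3z - 10)/(z - 5) + 8| = 25|z − 10| / (5·|z − 5|).
Restrict δ ≤ 5/2. Then |z − 10| < 5/2 gives |z − 5| = |(z − 10) + 5| ≥ 5 − 5/2 = 5/2.
Hence |(-3z - 10)/(z - 5) + 8| < 25|z − 10|/(5·(5/2)) = 2|z − 10|, which is < ϵ once |z − 10| < (1/2)ϵ.
Take δ = min(5/2, (1/2)ϵ). Then 0 < |z − 10| < δ forces both bounds, so |(-3z - 10)/(z - 5) + 8| < ϵ.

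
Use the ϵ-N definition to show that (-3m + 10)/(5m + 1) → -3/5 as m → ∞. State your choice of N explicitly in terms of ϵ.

N = (53/25)/ϵ

Let ϵ > 0. For m ≥ 1, |(-3m + 10)/(5m + 1) + 3/5| = |53|/(5(5m + 1)) = 53/(5(5m + 1)).
Since 5m + 1 ≥ 5m for m ≥ 1, this is ≤ 53/(5·5m) = (53/25)/m.
So |(-3m + 10)/(5m + 1) + 3/5| < ϵ whenever m > (53/25)/ϵ.
Take N = (53/25)/ϵ. If m > N then |(-3m + 10)/(5m + 1) + 3/5| ≤ (53/25)/m < ϵ.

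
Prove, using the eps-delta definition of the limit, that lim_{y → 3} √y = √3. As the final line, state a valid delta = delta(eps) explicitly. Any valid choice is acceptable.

Let eps > 0 be given. We want delta > 0 such that 0 < |y − 3| < delta implies |√y − √3| < eps.
Multiplying by the conjugate, |√y − √3| = |y − 3|/(√y + √3).
Restrict delta ≤ 3 so that |y − 3| < 3 forces y > 0, and then √y + √3 > √3.
Hence |√y − √3| < |y − 3|/√3, which is < eps once |y − 3| < √3·eps.
Take delta = min(3, √3·eps). If 0 < |y − 3| < delta then y > 0 and |√y − √3| < |y − 3|/√3 < eps.

delta = min(3, √3·eps)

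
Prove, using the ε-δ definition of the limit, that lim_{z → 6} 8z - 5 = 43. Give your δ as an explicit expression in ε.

δ = ε/8

Let ε > 0 be given. We need δ > 0 so that 0 < |z − 6| < δ implies |(8z - 5) − 43| < ε.
|(8z - 5) − 43| = |8z - 48| = 8|z − 6|.
Thus it suffices that |z − 6| < ε/8.
Choosing δ = ε/8 gives |(8z - 5) − 43| = 8|z − 6| < ε whenever |z − 6| < δ.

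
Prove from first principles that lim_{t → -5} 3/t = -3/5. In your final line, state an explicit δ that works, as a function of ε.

Suppose ε > 0. We seek δ > 0 such that 0 < |t + 5| < δ implies |3/t + 3/5| < ε.
|3/t + 3/5| = 3·|-5 − t|/(5·|t|) = 3|t + 5|/(5|t|).
Require δ ≤ 5/2 so that |t| > 5 − 5/2 = 5/2, hence 5|t| > 25/2.
Then |3/t + 3/5| < 3|t + 5|/(25/2), which is < ε when |t + 5| < (25/6)ε.
Take δ = min(5/2, (25/6)ε). Then 0 < |t + 5| < δ gives both |t + 5| < 5/2 and |t + 5| < (25/6)ε, so |3/t + 3/5| < ε.

δ = min(5/2, (25/6)ε)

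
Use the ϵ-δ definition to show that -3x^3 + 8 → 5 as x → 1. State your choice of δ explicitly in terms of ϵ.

Fix ϵ > 0. We want δ > 0 such that 0 < |x − 1| < δ implies |(-3x^3 + 8) − 5| < ϵ.
(-3x^3 + 8) − 5 = -3x^3 + 3 = (x − 1)(-3x^2 - 3x - 3).
So |(-3x^3 + 8) − 5| = |x − 1|·|-3x^2 - 3x - 3|.
Assume first that |x − 1| < 2, so |x| < 3. Then |-3x^2 - 3x - 3| ≤ 3·3^2 + 3·3 + 3 = 39.
Hence |(-3x^3 + 8) − 5| ≤ 39|x − 1| < ϵ provided |x − 1| < ϵ/39.
Choosing δ = min(2, ϵ/39) ensures both conditions, hence |(-3x^3 + 8) − 5| < ϵ.

δ = min(2, ϵ/39)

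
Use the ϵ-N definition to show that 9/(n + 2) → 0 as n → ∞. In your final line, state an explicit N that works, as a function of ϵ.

Let ϵ > 0. For n ≥ 1, |9/(n + 2) − 0| = 9/(n + 2) ≤ 9/n.
We need 9/n < ϵ, i.e. n > 9/ϵ.
Take N = 9/ϵ. If n > N then |9/(n + 2)| ≤ 9/n < ϵ.

N = 9/ϵ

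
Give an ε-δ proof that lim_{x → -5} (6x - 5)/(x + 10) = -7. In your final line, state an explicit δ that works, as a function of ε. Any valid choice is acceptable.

Let ε > 0 be given. We want δ > 0 with 0 < |x + 5| < δ ⇒ |(6x - 5)/(x + 10) + 7| < ε.
Combining over a common denominator, (6x - 5)/(x + 10) + 7 = [(6x - 5)·5 − (-35)·(x + 10)] / [5·(x + 10)] = 65(x + 5) / (5(x + 10)).
So |(6x - 5)/(x + 10) + 7| = 65|x + 5| / (5·|x + 10|).
Require δ ≤ 5/2, so |x + 10| ≥ |5| − |x + 5| > 5 − 5/2 = 5/2.
Hence |(6x - 5)/(x + 10) + 7| < 65|x + 5|/(5·(5/2)) = (26/5)|x + 5|, which is < ε once |x + 5| < (5/26)ε.
Take δ = min(5/2, (5/26)ε). Then 0 < |x + 5| < δ forces both bounds, so |(6x - 5)/(x + 10) + 7| < ε.

δ = min(5/2, (5/26)ε)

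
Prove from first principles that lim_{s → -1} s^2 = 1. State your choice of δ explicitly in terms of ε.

δ = min(2, ε/4)

Fix ε > 0. We seek δ > 0 with 0 < |s + 1| < δ ⇒ |s^2 − 1| < ε.
Factor: s^2 − 1 = (s + 1)(s - 1), so |s^2 − 1| = |s + 1|·|s - 1|.
Restrict δ ≤ 2. Then |s + 1| < 2 gives |s| < 3, so by the triangle inequality |s - 1| ≤ 3 + 1 = 4.
Hence |s^2 − 1| ≤ 4|s + 1|, which is < ε once |s + 1| < ε/4.
Take δ = min(2, ε/4). If 0 < |s + 1| < δ then both bounds hold and |s^2 − 1| ≤ 4|s + 1| < 4·(ε/4) = ε.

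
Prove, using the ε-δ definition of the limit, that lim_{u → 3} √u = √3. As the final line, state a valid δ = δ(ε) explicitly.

δ = min(3, √3·ε)

Let ε > 0. We want δ > 0 such that 0 < |u − 3| < δ implies |√u − √3| < ε.
Multiplying by the conjugate, |√u − √3| = |u − 3|/(√u + √3).
Restrict δ ≤ 3 so that |u − 3| < 3 forces u > 0, and then √u + √3 > √3.
Hence |√u − √3| < |u − 3|/√3, which is < ε once |u − 3| < √3·ε.
Take δ = min(3, √3·ε). If 0 < |u − 3| < δ then u > 0 and |√u − √3| < |u − 3|/√3 < ε.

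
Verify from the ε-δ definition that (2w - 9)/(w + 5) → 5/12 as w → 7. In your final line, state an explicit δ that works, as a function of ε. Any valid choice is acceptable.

δ = min(6, (72/19)ε)

Fix ε > 0. We want δ > 0 with 0 < |w − 7| < δ ⇒ |(2w - 9)/(w + 5) − (5/12)| < ε.
Combining over a common denominator, (2w - 9)/(w + 5) − (5/12) = [(2w - 9)·12 − 5·(w + 5)] / [12·(w + 5)] = 19(w − 7) / (12(w + 5)).
So |(2w - 9)/(w + 5) − (5/12)| = 19|w − 7| / (12·|w + 5|).
Restrict δ ≤ 6. Then |w − 7| < 6 gives |w + 5| = |(w − 7) + 12| ≥ 12 − 6 = 6.
Hence |(2w - 9)/(w + 5) − (5/12)| < 19|w − 7|/(12·6) = (19/72)|w − 7|, which is < ε once |w − 7| < (72/19)ε.
Take δ = min(6, (72/19)ε). Then 0 < |w − 7| < δ forces both bounds, so |(2w - 9)/(w + 5) − (5/12)| < ε.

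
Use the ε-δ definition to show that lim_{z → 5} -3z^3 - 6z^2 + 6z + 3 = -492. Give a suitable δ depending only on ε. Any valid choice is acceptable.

Suppose ε > 0. We want δ > 0 such that 0 < |z − 5| < δ implies |(-3z^3 - 6z^2 + 6z + 3) + 492| < ε.
(-3z^3 - 6z^2 + 6z + 3) + 492 = -3z^3 - 6z^2 + 6z + 495 = (z − 5)(-3z^2 - 21z - 99).
So |(-3z^3 - 6z^2 + 6z + 3) + 492| = |z − 5|·|-3z^2 - 21z - 99|.
Assume first that |z − 5| < 1, so |z| < 6. Then |-3z^2 - 21z - 99| ≤ 3·6^2 + 21·6 + 99 = 333.
Hence |(-3z^3 - 6z^2 + 6z + 3) + 492| ≤ 333|z − 5| < ε provided |z − 5| < ε/333.
Take δ = min(1, ε/333). Then 0 < |z − 5| < δ gives both |z − 5| < 1 and |z − 5| < ε/333, so |(-3z^3 - 6z^2 + 6z + 3) + 492| < ε.

δ = min(1, ε/333)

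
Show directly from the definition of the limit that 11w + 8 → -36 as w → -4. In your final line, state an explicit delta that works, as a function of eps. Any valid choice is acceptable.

Fix eps > 0. We need delta > 0 so that 0 < |w + 4| < delta implies |(11w + 8) + 36| < eps.
Since (11w + 8) + 36 = 11(w + 4), we have |(11w + 8) + 36| = 11|w + 4|.
So 11|w + 4| < eps exactly when |w + 4| < eps/11.
Take delta = eps/11. If 0 < |w + 4| < delta then |(11w + 8) + 36| = 11|w + 4| < 11·(eps/11) = eps.

delta = eps/11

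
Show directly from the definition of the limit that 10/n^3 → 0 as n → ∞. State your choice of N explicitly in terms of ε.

Fix ε > 0. For n ≥ 1, |10/n^3 − 0| = 10/n^3.
10/n^3 < ε ⇔ n^3 > 10/ε ⇔ n > (10/ε)^{1/3}.
Take N = (10/ε)^{1/3}. Then n > N implies 10/n^3 < ε.

N = (10/ε)^{1/3}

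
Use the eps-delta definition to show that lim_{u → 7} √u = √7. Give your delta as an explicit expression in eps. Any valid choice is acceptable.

delta = min(7, √7·eps)

Suppose eps > 0. We want delta > 0 such that 0 < |u − 7| < delta implies |√u − √7| < eps.
Multiplying by the conjugate, |√u − √7| = |u − 7|/(√u + √7).
Restrict delta ≤ 7 so that |u − 7| < 7 forces u > 0, and then √u + √7 > √7.
Hence |√u − √7| < |u − 7|/√7, which is < eps once |u − 7| < √7·eps.
Take delta = min(7, √7·eps). If 0 < |u − 7| < delta then u > 0 and |√u − √7| < |u − 7|/√7 < eps.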